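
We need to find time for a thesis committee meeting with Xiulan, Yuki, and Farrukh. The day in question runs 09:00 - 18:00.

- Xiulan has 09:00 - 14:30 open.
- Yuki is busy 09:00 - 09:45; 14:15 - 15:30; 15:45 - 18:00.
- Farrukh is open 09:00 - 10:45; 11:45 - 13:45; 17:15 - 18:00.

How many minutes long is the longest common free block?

120

Xiulan free: 09:00-14:30.
Yuki free: 09:45-14:15, 15:30-15:45 (invert busy blocks within the working day).
Farrukh free: 09:00-10:45, 11:45-13:45, 17:15-18:00.
Xiulan ∩ Yuki: 09:45-14:15.
Xiulan ∩ Yuki ∩ Farrukh: 09:45-10:45, 11:45-13:45.
The longest is 11:45-13:45 at 120 minutes.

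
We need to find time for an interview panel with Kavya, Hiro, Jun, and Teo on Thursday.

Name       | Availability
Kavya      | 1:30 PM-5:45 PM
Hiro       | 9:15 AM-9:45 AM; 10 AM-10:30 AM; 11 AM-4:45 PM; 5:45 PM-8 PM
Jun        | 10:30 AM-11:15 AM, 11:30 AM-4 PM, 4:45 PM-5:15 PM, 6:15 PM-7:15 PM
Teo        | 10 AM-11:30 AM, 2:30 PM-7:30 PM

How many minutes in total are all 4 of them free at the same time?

90

Kavya ∩ Hiro: 13:30-16:45.
Kavya ∩ Hiro ∩ Jun: 13:30-16:00.
Kavya ∩ Hiro ∩ Jun ∩ Teo: 14:30-16:00.
Those are the intersection windows.
That's a single block of 90 minutes.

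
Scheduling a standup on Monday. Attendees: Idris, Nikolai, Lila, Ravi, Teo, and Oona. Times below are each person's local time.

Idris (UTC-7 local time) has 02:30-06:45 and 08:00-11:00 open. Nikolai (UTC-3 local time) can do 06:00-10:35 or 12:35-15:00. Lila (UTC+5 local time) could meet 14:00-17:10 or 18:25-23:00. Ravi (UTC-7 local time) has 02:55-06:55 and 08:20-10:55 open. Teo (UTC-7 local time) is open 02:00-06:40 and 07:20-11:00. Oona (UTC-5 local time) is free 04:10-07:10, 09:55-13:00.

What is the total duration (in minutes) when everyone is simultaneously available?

275

Idris in UTC: 09:30-13:45, 15:00-18:00 (add 7h to convert from UTC-7).
Nikolai in UTC: 09:00-13:35, 15:35-18:00 (add 3h to convert from UTC-3).
Lila in UTC: 09:00-12:10, 13:25-18:00 (subtract 5h to convert from UTC+5).
Ravi in UTC: 09:55-13:55, 15:20-17:55 (add 7h to convert from UTC-7).
Teo in UTC: 09:00-13:40, 14:20-18:00 (add 7h to convert from UTC-7).
Oona in UTC: 09:10-12:10, 14:55-18:00 (add 5h to convert from UTC-5).
Idris ∩ Nikolai: 09:30-13:35, 15:35-18:00.
Idris ∩ Nikolai ∩ Lila: 09:30-12:10, 13:25-13:35, 15:35-18:00.
Idris ∩ Nikolai ∩ Lila ∩ Ravi: 09:55-12:10, 13:25-13:35, 15:35-17:55.
Idris ∩ Nikolai ∩ Lila ∩ Ravi ∩ Teo: 09:55-12:10, 13:25-13:35, 15:35-17:55.
Idris ∩ Nikolai ∩ Lila ∩ Ravi ∩ Teo ∩ Oona: 09:55-12:10, 15:35-17:55.
Those are the intersection windows.
Summing the common windows: 135 + 140 = 275 minutes.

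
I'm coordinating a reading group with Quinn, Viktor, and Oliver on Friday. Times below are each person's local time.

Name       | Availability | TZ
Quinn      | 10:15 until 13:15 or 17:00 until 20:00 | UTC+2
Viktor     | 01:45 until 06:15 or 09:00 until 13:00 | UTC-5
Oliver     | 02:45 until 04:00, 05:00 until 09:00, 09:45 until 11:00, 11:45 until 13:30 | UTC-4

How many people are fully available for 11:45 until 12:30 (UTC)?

1

Quinn in UTC: 08:15-11:15, 15:00-18:00 (subtract 2h to convert from UTC+2).
Viktor in UTC: 06:45-11:15, 14:00-18:00 (add 5h to convert from UTC-5).
Oliver in UTC: 06:45-08:00, 09:00-13:00, 13:45-15:00, 15:45-17:30 (add 4h to convert from UTC-4).
Oliver can make the full 11:45-12:30 slot — that's 1.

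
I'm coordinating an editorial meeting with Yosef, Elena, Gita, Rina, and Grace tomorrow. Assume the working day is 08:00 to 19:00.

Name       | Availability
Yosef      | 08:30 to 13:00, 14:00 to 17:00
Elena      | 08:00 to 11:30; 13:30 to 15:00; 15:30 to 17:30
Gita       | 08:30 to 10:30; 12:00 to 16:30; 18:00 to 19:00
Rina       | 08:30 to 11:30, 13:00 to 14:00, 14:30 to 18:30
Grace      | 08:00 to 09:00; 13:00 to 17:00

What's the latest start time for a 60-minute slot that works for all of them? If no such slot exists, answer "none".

Yosef ∩ Elena: 08:30-11:30, 14:00-15:00, 15:30-17:00.
Yosef ∩ Elena ∩ Gita: 08:30-10:30, 14:00-15:00, 15:30-16:30.
Yosef ∩ Elena ∩ Gita ∩ Rina: 08:30-10:30, 14:30-15:00, 15:30-16:30.
Yosef ∩ Elena ∩ Gita ∩ Rina ∩ Grace: 08:30-09:00, 14:30-15:00, 15:30-16:30.
The last common window of at least 60 minutes is 15:30-16:30; a 60-minute meeting can start as late as 15:30 and still end by 16:30.

15:30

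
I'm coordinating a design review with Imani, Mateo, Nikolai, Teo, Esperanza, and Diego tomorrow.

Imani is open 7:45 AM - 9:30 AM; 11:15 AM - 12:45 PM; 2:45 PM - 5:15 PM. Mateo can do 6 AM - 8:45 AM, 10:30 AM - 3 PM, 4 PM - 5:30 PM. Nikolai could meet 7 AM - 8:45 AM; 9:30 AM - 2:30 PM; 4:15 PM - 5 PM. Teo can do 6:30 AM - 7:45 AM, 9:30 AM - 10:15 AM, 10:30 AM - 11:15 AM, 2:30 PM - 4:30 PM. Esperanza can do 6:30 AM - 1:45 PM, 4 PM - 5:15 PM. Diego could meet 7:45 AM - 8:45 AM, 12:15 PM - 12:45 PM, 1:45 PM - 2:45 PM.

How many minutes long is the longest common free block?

Imani ∩ Mateo: 07:45-08:45, 11:15-12:45, 14:45-15:00, 16:00-17:15.
Imani ∩ Mateo ∩ Nikolai: 07:45-08:45, 11:15-12:45, 16:15-17:00.
Imani ∩ Mateo ∩ Nikolai ∩ Teo: 16:15-16:30.
Imani ∩ Mateo ∩ Nikolai ∩ Teo ∩ Esperanza: 16:15-16:30.
Imani ∩ Mateo ∩ Nikolai ∩ Teo ∩ Esperanza ∩ Diego: ∅.
There is no time when everyone is free.
No common window exists, so the longest block is 0 minutes.

0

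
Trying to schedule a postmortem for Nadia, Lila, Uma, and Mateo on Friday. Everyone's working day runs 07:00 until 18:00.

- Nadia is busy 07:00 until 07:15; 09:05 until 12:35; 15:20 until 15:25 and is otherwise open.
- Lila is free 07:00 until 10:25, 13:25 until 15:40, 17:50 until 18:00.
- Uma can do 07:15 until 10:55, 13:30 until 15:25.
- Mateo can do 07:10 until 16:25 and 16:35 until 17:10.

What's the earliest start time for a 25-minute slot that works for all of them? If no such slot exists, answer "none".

07:15

Nadia free: 07:15-09:05, 12:35-15:20, 15:25-18:00 (invert busy blocks within the working day).
Lila free: 07:00-10:25, 13:25-15:40, 17:50-18:00.
Uma free: 07:15-10:55, 13:30-15:25.
Mateo free: 07:10-16:25, 16:35-17:10.
Nadia ∩ Lila: 07:15-09:05, 13:25-15:20, 15:25-15:40, 17:50-18:00.
Nadia ∩ Lila ∩ Uma: 07:15-09:05, 13:30-15:20.
Nadia ∩ Lila ∩ Uma ∩ Mateo: 07:15-09:05, 13:30-15:20.
Those are the intersection windows.
The first common window of at least 25 minutes is 07:15-09:05, so the earliest start is 07:15.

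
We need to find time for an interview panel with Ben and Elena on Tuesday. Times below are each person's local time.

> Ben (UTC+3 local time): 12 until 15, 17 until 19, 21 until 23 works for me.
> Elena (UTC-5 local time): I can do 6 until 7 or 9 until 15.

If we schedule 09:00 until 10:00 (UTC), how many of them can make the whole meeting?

Ben in UTC: 09:00-12:00, 14:00-16:00, 18:00-20:00 (subtract 3h to convert from UTC+3).
Elena in UTC: 11:00-12:00, 14:00-20:00 (add 5h to convert from UTC-5).
Ben can make the full 09:00-10:00 slot — that's 1.

1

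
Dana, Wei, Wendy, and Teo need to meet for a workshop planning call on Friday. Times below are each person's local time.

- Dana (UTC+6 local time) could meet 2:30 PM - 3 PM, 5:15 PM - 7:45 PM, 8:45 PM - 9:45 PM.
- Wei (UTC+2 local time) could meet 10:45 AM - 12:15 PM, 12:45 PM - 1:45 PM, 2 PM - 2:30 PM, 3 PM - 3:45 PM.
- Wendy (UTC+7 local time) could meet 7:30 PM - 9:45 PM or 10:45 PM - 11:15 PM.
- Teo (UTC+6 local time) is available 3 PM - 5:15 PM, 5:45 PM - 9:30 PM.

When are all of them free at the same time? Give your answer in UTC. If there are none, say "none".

Dana in UTC: 08:30-09:00, 11:15-13:45, 14:45-15:45 (subtract 6h to convert from UTC+6).
Wei in UTC: 08:45-10:15, 10:45-11:45, 12:00-12:30, 13:00-13:45 (subtract 2h to convert from UTC+2).
Wendy in UTC: 12:30-14:45, 15:45-16:15 (subtract 7h to convert from UTC+7).
Teo in UTC: 09:00-11:15, 11:45-15:30 (subtract 6h to convert from UTC+6).
Dana ∩ Wei: 08:45-09:00, 11:15-11:45, 12:00-12:30, 13:00-13:45.
Dana ∩ Wei ∩ Wendy: 13:00-13:45.
Dana ∩ Wei ∩ Wendy ∩ Teo: 13:00-13:45.

13:00-13:45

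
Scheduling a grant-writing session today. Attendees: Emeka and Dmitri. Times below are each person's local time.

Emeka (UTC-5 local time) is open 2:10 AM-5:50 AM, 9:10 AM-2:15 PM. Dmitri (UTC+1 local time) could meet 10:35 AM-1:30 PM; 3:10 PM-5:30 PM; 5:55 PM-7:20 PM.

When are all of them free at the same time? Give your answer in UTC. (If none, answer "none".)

09:35-10:50, 14:10-16:30, 16:55-18:20

Emeka in UTC: 07:10-10:50, 14:10-19:15 (add 5h to convert from UTC-5).
Dmitri in UTC: 09:35-12:30, 14:10-16:30, 16:55-18:20 (subtract 1h to convert from UTC+1).
Emeka ∩ Dmitri: 09:35-10:50, 14:10-16:30, 16:55-18:20.
Those are the intersection windows.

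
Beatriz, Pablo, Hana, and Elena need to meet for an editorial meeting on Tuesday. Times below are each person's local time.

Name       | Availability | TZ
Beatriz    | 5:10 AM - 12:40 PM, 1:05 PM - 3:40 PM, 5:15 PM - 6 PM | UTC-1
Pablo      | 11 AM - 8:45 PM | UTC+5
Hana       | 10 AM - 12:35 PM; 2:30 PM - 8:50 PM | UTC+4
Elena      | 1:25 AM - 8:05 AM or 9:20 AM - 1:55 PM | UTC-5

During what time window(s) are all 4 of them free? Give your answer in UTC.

Beatriz in UTC: 06:10-13:40, 14:05-16:40, 18:15-19:00 (add 1h to convert from UTC-1).
Pablo in UTC: 06:00-15:45 (subtract 5h to convert from UTC+5).
Hana in UTC: 06:00-08:35, 10:30-16:50 (subtract 4h to convert from UTC+4).
Elena in UTC: 06:25-13:05, 14:20-18:55 (add 5h to convert from UTC-5).
Beatriz ∩ Pablo: 06:10-13:40, 14:05-15:45.
Beatriz ∩ Pablo ∩ Hana: 06:10-08:35, 10:30-13:40, 14:05-15:45.
Beatriz ∩ Pablo ∩ Hana ∩ Elena: 06:25-08:35, 10:30-13:05, 14:20-15:45.
Those are the intersection windows.

06:25-08:35, 10:30-13:05, 14:20-15:45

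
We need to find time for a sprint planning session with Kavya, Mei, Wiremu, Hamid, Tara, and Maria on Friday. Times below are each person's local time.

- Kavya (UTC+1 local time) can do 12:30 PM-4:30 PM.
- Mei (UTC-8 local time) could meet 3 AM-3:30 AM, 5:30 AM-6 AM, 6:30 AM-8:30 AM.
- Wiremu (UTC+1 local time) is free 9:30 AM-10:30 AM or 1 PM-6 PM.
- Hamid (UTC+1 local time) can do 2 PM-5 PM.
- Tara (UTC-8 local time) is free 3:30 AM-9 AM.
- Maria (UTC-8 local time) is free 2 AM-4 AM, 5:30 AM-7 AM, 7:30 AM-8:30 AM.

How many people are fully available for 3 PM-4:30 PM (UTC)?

Kavya in UTC: 11:30-15:30 (subtract 1h to convert from UTC+1).
Mei in UTC: 11:00-11:30, 13:30-14:00, 14:30-16:30 (add 8h to convert from UTC-8).
Wiremu in UTC: 08:30-09:30, 12:00-17:00 (subtract 1h to convert from UTC+1).
Hamid in UTC: 13:00-16:00 (subtract 1h to convert from UTC+1).
Tara in UTC: 11:30-17:00 (add 8h to convert from UTC-8).
Maria in UTC: 10:00-12:00, 13:30-15:00, 15:30-16:30 (add 8h to convert from UTC-8).
Mei, Wiremu, and Tara can make the full 15:00-16:30 slot — that's 3.

3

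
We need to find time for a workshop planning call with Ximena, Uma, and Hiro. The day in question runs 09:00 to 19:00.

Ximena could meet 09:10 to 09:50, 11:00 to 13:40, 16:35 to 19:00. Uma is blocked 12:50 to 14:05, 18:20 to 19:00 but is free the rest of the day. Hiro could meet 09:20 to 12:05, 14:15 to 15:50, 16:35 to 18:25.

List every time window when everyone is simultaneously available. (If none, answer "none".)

Ximena free: 09:10-09:50, 11:00-13:40, 16:35-19:00.
Uma free: 09:00-12:50, 14:05-18:20 (invert busy blocks within the working day).
Hiro free: 09:20-12:05, 14:15-15:50, 16:35-18:25.
Ximena ∩ Uma: 09:10-09:50, 11:00-12:50, 16:35-18:20.
Ximena ∩ Uma ∩ Hiro: 09:20-09:50, 11:00-12:05, 16:35-18:20.

09:20-09:50, 11:00-12:05, 16:35-18:20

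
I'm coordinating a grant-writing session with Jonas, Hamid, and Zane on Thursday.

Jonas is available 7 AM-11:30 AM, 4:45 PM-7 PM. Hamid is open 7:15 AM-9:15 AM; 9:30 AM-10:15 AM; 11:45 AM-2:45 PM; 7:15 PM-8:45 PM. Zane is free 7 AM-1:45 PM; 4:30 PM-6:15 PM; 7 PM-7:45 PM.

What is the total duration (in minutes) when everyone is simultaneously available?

165

Jonas ∩ Hamid: 07:15-09:15, 09:30-10:15.
Jonas ∩ Hamid ∩ Zane: 07:15-09:15, 09:30-10:15.
Summing the common windows: 120 + 45 = 165 minutes.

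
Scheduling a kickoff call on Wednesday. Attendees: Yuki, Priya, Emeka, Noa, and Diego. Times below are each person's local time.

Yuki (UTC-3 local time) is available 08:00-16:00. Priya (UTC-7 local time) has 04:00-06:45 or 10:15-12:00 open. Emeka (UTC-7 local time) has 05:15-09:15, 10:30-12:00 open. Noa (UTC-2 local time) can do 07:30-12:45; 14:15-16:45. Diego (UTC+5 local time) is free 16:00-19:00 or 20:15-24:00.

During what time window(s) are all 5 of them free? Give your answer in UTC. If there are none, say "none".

12:15-13:45, 17:30-18:45

Yuki in UTC: 11:00-19:00 (add 3h to convert from UTC-3).
Priya in UTC: 11:00-13:45, 17:15-19:00 (add 7h to convert from UTC-7).
Emeka in UTC: 12:15-16:15, 17:30-19:00 (add 7h to convert from UTC-7).
Noa in UTC: 09:30-14:45, 16:15-18:45 (add 2h to convert from UTC-2).
Diego in UTC: 11:00-14:00, 15:15-19:00 (subtract 5h to convert from UTC+5).
Yuki ∩ Priya: 11:00-13:45, 17:15-19:00.
Yuki ∩ Priya ∩ Emeka: 12:15-13:45, 17:30-19:00.
Yuki ∩ Priya ∩ Emeka ∩ Noa: 12:15-13:45, 17:30-18:45.
Yuki ∩ Priya ∩ Emeka ∩ Noa ∩ Diego: 12:15-13:45, 17:30-18:45.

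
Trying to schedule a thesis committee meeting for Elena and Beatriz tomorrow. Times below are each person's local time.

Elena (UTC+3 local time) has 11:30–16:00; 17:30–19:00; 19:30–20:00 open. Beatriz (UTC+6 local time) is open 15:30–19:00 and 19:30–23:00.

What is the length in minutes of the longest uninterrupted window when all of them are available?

210

Elena in UTC: 08:30-13:00, 14:30-16:00, 16:30-17:00 (subtract 3h to convert from UTC+3).
Beatriz in UTC: 09:30-13:00, 13:30-17:00 (subtract 6h to convert from UTC+6).
Elena ∩ Beatriz: 09:30-13:00, 14:30-16:00, 16:30-17:00.
So the common availability across everyone is 09:30-13:00, 14:30-16:00, 16:30-17:00.
The longest is 09:30-13:00 at 210 minutes.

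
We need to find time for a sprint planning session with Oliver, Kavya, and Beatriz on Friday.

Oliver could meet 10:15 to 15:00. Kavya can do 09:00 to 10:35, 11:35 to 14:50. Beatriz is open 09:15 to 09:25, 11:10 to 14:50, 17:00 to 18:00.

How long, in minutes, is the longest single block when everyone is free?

195

Oliver ∩ Kavya: 10:15-10:35, 11:35-14:50.
Oliver ∩ Kavya ∩ Beatriz: 11:35-14:50.
Those are the intersection windows.
The longest is 11:35-14:50 at 195 minutes.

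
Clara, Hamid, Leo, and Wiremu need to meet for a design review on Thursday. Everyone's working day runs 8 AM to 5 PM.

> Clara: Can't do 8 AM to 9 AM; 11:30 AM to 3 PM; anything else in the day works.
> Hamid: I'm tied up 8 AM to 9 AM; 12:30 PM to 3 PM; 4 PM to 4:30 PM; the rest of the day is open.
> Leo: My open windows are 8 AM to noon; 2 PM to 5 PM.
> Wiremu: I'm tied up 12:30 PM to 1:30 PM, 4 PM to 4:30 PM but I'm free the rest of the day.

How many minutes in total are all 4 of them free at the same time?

240

Clara free: 09:00-11:30, 15:00-17:00 (invert busy blocks within the working day).
Hamid free: 09:00-12:30, 15:00-16:00, 16:30-17:00 (invert busy blocks within the working day).
Leo free: 08:00-12:00, 14:00-17:00.
Wiremu free: 08:00-12:30, 13:30-16:00, 16:30-17:00 (invert busy blocks within the working day).
Clara ∩ Hamid: 09:00-11:30, 15:00-16:00, 16:30-17:00.
Clara ∩ Hamid ∩ Leo: 09:00-11:30, 15:00-16:00, 16:30-17:00.
Clara ∩ Hamid ∩ Leo ∩ Wiremu: 09:00-11:30, 15:00-16:00, 16:30-17:00.
Summing the common windows: 150 + 60 + 30 = 240 minutes.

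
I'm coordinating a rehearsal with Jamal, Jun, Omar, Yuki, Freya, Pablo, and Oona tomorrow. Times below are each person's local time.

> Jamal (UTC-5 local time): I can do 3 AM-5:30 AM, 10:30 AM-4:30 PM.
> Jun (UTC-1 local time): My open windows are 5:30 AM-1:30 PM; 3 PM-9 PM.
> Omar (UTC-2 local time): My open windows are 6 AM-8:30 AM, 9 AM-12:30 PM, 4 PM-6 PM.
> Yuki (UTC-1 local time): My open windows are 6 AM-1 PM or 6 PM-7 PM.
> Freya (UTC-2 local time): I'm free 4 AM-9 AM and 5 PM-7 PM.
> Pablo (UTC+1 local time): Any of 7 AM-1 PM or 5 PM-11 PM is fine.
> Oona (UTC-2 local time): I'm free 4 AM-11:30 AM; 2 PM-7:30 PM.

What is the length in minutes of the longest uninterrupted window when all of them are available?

150

Jamal in UTC: 08:00-10:30, 15:30-21:30 (add 5h to convert from UTC-5).
Jun in UTC: 06:30-14:30, 16:00-22:00 (add 1h to convert from UTC-1).
Omar in UTC: 08:00-10:30, 11:00-14:30, 18:00-20:00 (add 2h to convert from UTC-2).
Yuki in UTC: 07:00-14:00, 19:00-20:00 (add 1h to convert from UTC-1).
Freya in UTC: 06:00-11:00, 19:00-21:00 (add 2h to convert from UTC-2).
Pablo in UTC: 06:00-12:00, 16:00-22:00 (subtract 1h to convert from UTC+1).
Oona in UTC: 06:00-13:30, 16:00-21:30 (add 2h to convert from UTC-2).
Jamal ∩ Jun: 08:00-10:30, 16:00-21:30.
Jamal ∩ Jun ∩ Omar: 08:00-10:30, 18:00-20:00.
Jamal ∩ Jun ∩ Omar ∩ Yuki: 08:00-10:30, 19:00-20:00.
Jamal ∩ Jun ∩ Omar ∩ Yuki ∩ Freya: 08:00-10:30, 19:00-20:00.
Jamal ∩ Jun ∩ Omar ∩ Yuki ∩ Freya ∩ Pablo: 08:00-10:30, 19:00-20:00.
Jamal ∩ Jun ∩ Omar ∩ Yuki ∩ Freya ∩ Pablo ∩ Oona: 08:00-10:30, 19:00-20:00.
So the common availability across everyone is 08:00-10:30, 19:00-20:00.
The longest is 08:00-10:30 at 150 minutes.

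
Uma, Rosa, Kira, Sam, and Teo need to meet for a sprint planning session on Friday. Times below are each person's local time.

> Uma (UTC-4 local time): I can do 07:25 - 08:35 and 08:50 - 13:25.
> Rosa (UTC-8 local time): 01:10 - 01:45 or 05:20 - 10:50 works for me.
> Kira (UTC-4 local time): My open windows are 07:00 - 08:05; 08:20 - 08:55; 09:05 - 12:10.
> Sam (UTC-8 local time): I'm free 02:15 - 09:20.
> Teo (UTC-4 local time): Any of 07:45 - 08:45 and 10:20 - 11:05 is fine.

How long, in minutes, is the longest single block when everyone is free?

45

Uma in UTC: 11:25-12:35, 12:50-17:25 (add 4h to convert from UTC-4).
Rosa in UTC: 09:10-09:45, 13:20-18:50 (add 8h to convert from UTC-8).
Kira in UTC: 11:00-12:05, 12:20-12:55, 13:05-16:10 (add 4h to convert from UTC-4).
Sam in UTC: 10:15-17:20 (add 8h to convert from UTC-8).
Teo in UTC: 11:45-12:45, 14:20-15:05 (add 4h to convert from UTC-4).
Uma ∩ Rosa: 13:20-17:25.
Uma ∩ Rosa ∩ Kira: 13:20-16:10.
Uma ∩ Rosa ∩ Kira ∩ Sam: 13:20-16:10.
Uma ∩ Rosa ∩ Kira ∩ Sam ∩ Teo: 14:20-15:05.
The longest is 14:20-15:05 at 45 minutes.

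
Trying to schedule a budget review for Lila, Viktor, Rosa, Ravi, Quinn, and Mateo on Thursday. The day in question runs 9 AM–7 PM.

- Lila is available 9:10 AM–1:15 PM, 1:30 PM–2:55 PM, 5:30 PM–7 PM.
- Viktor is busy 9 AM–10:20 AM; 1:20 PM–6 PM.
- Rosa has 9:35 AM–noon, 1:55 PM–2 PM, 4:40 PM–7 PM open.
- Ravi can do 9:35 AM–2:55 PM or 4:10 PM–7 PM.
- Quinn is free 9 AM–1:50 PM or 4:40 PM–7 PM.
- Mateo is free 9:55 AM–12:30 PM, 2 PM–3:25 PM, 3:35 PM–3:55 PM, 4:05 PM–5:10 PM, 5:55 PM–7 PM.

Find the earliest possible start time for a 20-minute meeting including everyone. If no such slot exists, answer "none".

10:20

Lila free: 09:10-13:15, 13:30-14:55, 17:30-19:00.
Viktor free: 10:20-13:20, 18:00-19:00 (invert busy blocks within the working day).
Rosa free: 09:35-12:00, 13:55-14:00, 16:40-19:00.
Ravi free: 09:35-14:55, 16:10-19:00.
Quinn free: 09:00-13:50, 16:40-19:00.
Mateo free: 09:55-12:30, 14:00-15:25, 15:35-15:55, 16:05-17:10, 17:55-19:00.
Lila ∩ Viktor: 10:20-13:15, 18:00-19:00.
Lila ∩ Viktor ∩ Rosa: 10:20-12:00, 18:00-19:00.
Lila ∩ Viktor ∩ Rosa ∩ Ravi: 10:20-12:00, 18:00-19:00.
Lila ∩ Viktor ∩ Rosa ∩ Ravi ∩ Quinn: 10:20-12:00, 18:00-19:00.
Lila ∩ Viktor ∩ Rosa ∩ Ravi ∩ Quinn ∩ Mateo: 10:20-12:00, 18:00-19:00.
So the common availability across everyone is 10:20-12:00, 18:00-19:00.
The first common window of at least 20 minutes is 10:20-12:00, so the earliest start is 10:20.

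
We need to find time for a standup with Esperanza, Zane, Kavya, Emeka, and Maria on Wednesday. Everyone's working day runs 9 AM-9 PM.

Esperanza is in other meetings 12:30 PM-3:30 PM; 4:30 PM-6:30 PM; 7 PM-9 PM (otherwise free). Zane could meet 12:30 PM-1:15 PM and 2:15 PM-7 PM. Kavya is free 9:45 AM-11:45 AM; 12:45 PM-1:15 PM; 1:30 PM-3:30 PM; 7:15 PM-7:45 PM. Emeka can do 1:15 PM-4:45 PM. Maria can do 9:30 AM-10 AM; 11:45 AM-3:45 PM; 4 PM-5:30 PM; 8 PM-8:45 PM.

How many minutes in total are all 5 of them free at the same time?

Esperanza free: 09:00-12:30, 15:30-16:30, 18:30-19:00 (invert busy blocks within the working day).
Zane free: 12:30-13:15, 14:15-19:00.
Kavya free: 09:45-11:45, 12:45-13:15, 13:30-15:30, 19:15-19:45.
Emeka free: 13:15-16:45.
Maria free: 09:30-10:00, 11:45-15:45, 16:00-17:30, 20:00-20:45.
Esperanza ∩ Zane: 15:30-16:30, 18:30-19:00.
Esperanza ∩ Zane ∩ Kavya: ∅.
Esperanza ∩ Zane ∩ Kavya ∩ Emeka: ∅.
Esperanza ∩ Zane ∩ Kavya ∩ Emeka ∩ Maria: ∅.
There is no time when everyone is free.
There is no common window, so the total is 0 minutes.

0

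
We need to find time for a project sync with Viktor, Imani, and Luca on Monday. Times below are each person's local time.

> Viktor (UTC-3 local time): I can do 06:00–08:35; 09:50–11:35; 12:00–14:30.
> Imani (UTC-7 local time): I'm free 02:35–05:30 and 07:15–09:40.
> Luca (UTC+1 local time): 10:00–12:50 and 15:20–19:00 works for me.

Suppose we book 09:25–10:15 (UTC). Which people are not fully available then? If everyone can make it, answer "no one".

Viktor in UTC: 09:00-11:35, 12:50-14:35, 15:00-17:30 (add 3h to convert from UTC-3).
Imani in UTC: 09:35-12:30, 14:15-16:40 (add 7h to convert from UTC-7).
Luca in UTC: 09:00-11:50, 14:20-18:00 (subtract 1h to convert from UTC+1).
Viktor: free for 09:25-10:15. Imani: not fully free for 09:25-10:15. Luca: free for 09:25-10:15.

Imani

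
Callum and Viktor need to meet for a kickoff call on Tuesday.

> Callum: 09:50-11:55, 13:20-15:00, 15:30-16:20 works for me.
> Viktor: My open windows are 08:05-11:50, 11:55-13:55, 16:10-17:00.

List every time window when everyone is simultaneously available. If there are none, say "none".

09:50-11:50, 13:20-13:55, 16:10-16:20

Callum ∩ Viktor: 09:50-11:50, 13:20-13:55, 16:10-16:20.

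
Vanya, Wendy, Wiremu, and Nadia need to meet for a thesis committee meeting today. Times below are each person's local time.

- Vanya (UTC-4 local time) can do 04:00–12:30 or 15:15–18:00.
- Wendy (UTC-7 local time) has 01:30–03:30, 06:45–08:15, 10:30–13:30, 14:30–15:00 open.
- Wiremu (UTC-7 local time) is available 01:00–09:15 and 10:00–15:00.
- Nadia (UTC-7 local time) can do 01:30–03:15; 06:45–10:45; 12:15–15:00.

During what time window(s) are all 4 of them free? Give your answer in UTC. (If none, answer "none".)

Vanya in UTC: 08:00-16:30, 19:15-22:00 (add 4h to convert from UTC-4).
Wendy in UTC: 08:30-10:30, 13:45-15:15, 17:30-20:30, 21:30-22:00 (add 7h to convert from UTC-7).
Wiremu in UTC: 08:00-16:15, 17:00-22:00 (add 7h to convert from UTC-7).
Nadia in UTC: 08:30-10:15, 13:45-17:45, 19:15-22:00 (add 7h to convert from UTC-7).
Vanya ∩ Wendy: 08:30-10:30, 13:45-15:15, 19:15-20:30, 21:30-22:00.
Vanya ∩ Wendy ∩ Wiremu: 08:30-10:30, 13:45-15:15, 19:15-20:30, 21:30-22:00.
Vanya ∩ Wendy ∩ Wiremu ∩ Nadia: 08:30-10:15, 13:45-15:15, 19:15-20:30, 21:30-22:00.

08:30-10:15, 13:45-15:15, 19:15-20:30, 21:30-22:00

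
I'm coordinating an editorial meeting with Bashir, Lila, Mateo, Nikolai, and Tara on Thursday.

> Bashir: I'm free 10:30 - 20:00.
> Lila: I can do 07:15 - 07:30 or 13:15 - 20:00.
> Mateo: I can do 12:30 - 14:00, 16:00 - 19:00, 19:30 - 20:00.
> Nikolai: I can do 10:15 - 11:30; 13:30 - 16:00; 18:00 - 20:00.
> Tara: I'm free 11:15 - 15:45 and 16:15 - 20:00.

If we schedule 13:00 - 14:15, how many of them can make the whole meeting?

Bashir and Tara can make the full 13:00-14:15 slot — that's 2.

2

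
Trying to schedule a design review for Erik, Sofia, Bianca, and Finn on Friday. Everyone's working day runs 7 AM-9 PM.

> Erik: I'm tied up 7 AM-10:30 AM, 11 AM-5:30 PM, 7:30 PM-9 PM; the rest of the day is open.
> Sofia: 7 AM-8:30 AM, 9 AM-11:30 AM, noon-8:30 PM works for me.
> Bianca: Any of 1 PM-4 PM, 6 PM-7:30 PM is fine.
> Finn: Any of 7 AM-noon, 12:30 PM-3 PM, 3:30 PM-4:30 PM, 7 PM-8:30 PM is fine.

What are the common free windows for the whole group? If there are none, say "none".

Erik free: 10:30-11:00, 17:30-19:30 (invert busy blocks within the working day).
Sofia free: 07:00-08:30, 09:00-11:30, 12:00-20:30.
Bianca free: 13:00-16:00, 18:00-19:30.
Finn free: 07:00-12:00, 12:30-15:00, 15:30-16:30, 19:00-20:30.
Erik ∩ Sofia: 10:30-11:00, 17:30-19:30.
Erik ∩ Sofia ∩ Bianca: 18:00-19:30.
Erik ∩ Sofia ∩ Bianca ∩ Finn: 19:00-19:30.
So the common availability across everyone is 19:00-19:30.

19:00-19:30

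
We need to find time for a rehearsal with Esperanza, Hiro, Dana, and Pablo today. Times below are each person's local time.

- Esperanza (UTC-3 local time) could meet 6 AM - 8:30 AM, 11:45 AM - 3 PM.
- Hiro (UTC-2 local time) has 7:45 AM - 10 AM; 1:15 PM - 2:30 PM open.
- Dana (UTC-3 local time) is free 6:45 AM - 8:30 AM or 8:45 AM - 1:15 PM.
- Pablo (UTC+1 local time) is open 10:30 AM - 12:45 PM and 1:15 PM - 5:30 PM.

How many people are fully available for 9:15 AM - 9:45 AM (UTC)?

Esperanza in UTC: 09:00-11:30, 14:45-18:00 (add 3h to convert from UTC-3).
Hiro in UTC: 09:45-12:00, 15:15-16:30 (add 2h to convert from UTC-2).
Dana in UTC: 09:45-11:30, 11:45-16:15 (add 3h to convert from UTC-3).
Pablo in UTC: 09:30-11:45, 12:15-16:30 (subtract 1h to convert from UTC+1).
Esperanza can make the full 09:15-09:45 slot — that's 1.

1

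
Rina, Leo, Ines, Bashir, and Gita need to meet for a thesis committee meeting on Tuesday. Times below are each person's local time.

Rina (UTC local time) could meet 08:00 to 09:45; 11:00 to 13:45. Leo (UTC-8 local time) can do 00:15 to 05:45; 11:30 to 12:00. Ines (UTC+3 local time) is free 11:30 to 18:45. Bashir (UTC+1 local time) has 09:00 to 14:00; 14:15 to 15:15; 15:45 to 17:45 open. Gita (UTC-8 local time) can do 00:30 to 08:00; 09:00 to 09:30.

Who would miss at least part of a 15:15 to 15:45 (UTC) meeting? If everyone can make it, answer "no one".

Rina in UTC: 08:00-09:45, 11:00-13:45.
Leo in UTC: 08:15-13:45, 19:30-20:00 (add 8h to convert from UTC-8).
Ines in UTC: 08:30-15:45 (subtract 3h to convert from UTC+3).
Bashir in UTC: 08:00-13:00, 13:15-14:15, 14:45-16:45 (subtract 1h to convert from UTC+1).
Gita in UTC: 08:30-16:00, 17:00-17:30 (add 8h to convert from UTC-8).
Rina: not fully free for 15:15-15:45. Leo: not fully free for 15:15-15:45. Ines: free for 15:15-15:45. Bashir: free for 15:15-15:45. Gita: free for 15:15-15:45.

Leo, Rina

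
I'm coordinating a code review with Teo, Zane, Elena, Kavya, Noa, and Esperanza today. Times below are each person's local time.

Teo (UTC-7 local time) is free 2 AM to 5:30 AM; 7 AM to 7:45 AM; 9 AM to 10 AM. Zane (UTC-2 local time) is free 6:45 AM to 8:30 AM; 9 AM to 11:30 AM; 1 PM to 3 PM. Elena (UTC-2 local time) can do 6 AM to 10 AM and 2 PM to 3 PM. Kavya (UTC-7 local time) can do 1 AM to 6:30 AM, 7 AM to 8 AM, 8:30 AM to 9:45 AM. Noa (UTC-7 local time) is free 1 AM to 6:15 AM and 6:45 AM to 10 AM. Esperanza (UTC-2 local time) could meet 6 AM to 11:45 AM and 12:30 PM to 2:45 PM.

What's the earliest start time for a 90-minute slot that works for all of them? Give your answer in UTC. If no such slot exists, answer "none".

Teo in UTC: 09:00-12:30, 14:00-14:45, 16:00-17:00 (add 7h to convert from UTC-7).
Zane in UTC: 08:45-10:30, 11:00-13:30, 15:00-17:00 (add 2h to convert from UTC-2).
Elena in UTC: 08:00-12:00, 16:00-17:00 (add 2h to convert from UTC-2).
Kavya in UTC: 08:00-13:30, 14:00-15:00, 15:30-16:45 (add 7h to convert from UTC-7).
Noa in UTC: 08:00-13:15, 13:45-17:00 (add 7h to convert from UTC-7).
Esperanza in UTC: 08:00-13:45, 14:30-16:45 (add 2h to convert from UTC-2).
Teo ∩ Zane: 09:00-10:30, 11:00-12:30, 16:00-17:00.
Teo ∩ Zane ∩ Elena: 09:00-10:30, 11:00-12:00, 16:00-17:00.
Teo ∩ Zane ∩ Elena ∩ Kavya: 09:00-10:30, 11:00-12:00, 16:00-16:45.
Teo ∩ Zane ∩ Elena ∩ Kavya ∩ Noa: 09:00-10:30, 11:00-12:00, 16:00-16:45.
Teo ∩ Zane ∩ Elena ∩ Kavya ∩ Noa ∩ Esperanza: 09:00-10:30, 11:00-12:00, 16:00-16:45.
The first common window of at least 90 minutes is 09:00-10:30, so the earliest start is 09:00.

09:00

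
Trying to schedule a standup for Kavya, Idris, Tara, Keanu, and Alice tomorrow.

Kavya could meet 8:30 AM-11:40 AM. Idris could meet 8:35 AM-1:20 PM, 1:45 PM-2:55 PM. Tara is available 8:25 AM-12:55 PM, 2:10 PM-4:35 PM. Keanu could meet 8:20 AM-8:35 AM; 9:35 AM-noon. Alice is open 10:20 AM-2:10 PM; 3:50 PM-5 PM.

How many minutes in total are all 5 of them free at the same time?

80

Kavya ∩ Idris: 08:35-11:40.
Kavya ∩ Idris ∩ Tara: 08:35-11:40.
Kavya ∩ Idris ∩ Tara ∩ Keanu: 09:35-11:40.
Kavya ∩ Idris ∩ Tara ∩ Keanu ∩ Alice: 10:20-11:40.
That's a single block of 80 minutes.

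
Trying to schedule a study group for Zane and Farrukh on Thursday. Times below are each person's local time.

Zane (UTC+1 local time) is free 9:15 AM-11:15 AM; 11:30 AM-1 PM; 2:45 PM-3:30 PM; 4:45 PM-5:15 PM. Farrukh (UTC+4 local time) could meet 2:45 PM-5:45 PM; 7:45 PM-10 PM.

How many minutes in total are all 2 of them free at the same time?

105

Zane in UTC: 08:15-10:15, 10:30-12:00, 13:45-14:30, 15:45-16:15 (subtract 1h to convert from UTC+1).
Farrukh in UTC: 10:45-13:45, 15:45-18:00 (subtract 4h to convert from UTC+4).
Zane ∩ Farrukh: 10:45-12:00, 15:45-16:15.
Summing the common windows: 75 + 30 = 105 minutes.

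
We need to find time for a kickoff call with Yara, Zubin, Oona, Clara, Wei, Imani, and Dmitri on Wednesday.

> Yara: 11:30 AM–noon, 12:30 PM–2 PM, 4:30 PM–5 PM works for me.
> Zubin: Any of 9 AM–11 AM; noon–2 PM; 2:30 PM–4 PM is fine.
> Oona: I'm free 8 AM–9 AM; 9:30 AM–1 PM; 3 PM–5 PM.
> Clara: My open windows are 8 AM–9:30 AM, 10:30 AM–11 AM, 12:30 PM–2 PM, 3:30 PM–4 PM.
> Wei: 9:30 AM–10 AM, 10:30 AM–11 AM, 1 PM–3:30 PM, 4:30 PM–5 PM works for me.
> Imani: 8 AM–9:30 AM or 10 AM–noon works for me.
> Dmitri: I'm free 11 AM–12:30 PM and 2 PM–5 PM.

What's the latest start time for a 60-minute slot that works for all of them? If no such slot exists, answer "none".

none

Yara ∩ Zubin: 12:30-14:00.
Yara ∩ Zubin ∩ Oona: 12:30-13:00.
Yara ∩ Zubin ∩ Oona ∩ Clara: 12:30-13:00.
Yara ∩ Zubin ∩ Oona ∩ Clara ∩ Wei: ∅.
Yara ∩ Zubin ∩ Oona ∩ Clara ∩ Wei ∩ Imani: ∅.
Yara ∩ Zubin ∩ Oona ∩ Clara ∩ Wei ∩ Imani ∩ Dmitri: ∅.
There is no time when everyone is free.
No common window is at least 60 minutes long.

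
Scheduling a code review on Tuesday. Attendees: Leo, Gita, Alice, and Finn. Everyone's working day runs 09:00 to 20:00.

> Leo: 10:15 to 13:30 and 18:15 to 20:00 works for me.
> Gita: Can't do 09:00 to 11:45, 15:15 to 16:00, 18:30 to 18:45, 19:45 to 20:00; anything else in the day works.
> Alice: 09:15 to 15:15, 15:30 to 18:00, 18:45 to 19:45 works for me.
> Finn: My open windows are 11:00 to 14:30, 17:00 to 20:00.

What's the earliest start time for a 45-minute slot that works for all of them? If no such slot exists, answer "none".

Leo free: 10:15-13:30, 18:15-20:00.
Gita free: 11:45-15:15, 16:00-18:30, 18:45-19:45 (invert busy blocks within the working day).
Alice free: 09:15-15:15, 15:30-18:00, 18:45-19:45.
Finn free: 11:00-14:30, 17:00-20:00.
Leo ∩ Gita: 11:45-13:30, 18:15-18:30, 18:45-19:45.
Leo ∩ Gita ∩ Alice: 11:45-13:30, 18:45-19:45.
Leo ∩ Gita ∩ Alice ∩ Finn: 11:45-13:30, 18:45-19:45.
So the common availability across everyone is 11:45-13:30, 18:45-19:45.
The first common window of at least 45 minutes is 11:45-13:30, so the earliest start is 11:45.

11:45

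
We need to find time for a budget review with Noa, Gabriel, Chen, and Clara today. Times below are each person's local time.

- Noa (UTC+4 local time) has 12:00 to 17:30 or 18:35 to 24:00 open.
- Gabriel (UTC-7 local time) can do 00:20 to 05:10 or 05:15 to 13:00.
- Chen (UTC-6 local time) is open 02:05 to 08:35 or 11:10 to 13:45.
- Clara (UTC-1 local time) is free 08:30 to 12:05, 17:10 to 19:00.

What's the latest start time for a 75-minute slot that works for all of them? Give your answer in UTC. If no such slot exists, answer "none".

18:30

Noa in UTC: 08:00-13:30, 14:35-20:00 (subtract 4h to convert from UTC+4).
Gabriel in UTC: 07:20-12:10, 12:15-20:00 (add 7h to convert from UTC-7).
Chen in UTC: 08:05-14:35, 17:10-19:45 (add 6h to convert from UTC-6).
Clara in UTC: 09:30-13:05, 18:10-20:00 (add 1h to convert from UTC-1).
Noa ∩ Gabriel: 08:00-12:10, 12:15-13:30, 14:35-20:00.
Noa ∩ Gabriel ∩ Chen: 08:05-12:10, 12:15-13:30, 17:10-19:45.
Noa ∩ Gabriel ∩ Chen ∩ Clara: 09:30-12:10, 12:15-13:05, 18:10-19:45.
The last common window of at least 75 minutes is 18:10-19:45; a 75-minute meeting can start as late as 18:30 and still end by 19:45.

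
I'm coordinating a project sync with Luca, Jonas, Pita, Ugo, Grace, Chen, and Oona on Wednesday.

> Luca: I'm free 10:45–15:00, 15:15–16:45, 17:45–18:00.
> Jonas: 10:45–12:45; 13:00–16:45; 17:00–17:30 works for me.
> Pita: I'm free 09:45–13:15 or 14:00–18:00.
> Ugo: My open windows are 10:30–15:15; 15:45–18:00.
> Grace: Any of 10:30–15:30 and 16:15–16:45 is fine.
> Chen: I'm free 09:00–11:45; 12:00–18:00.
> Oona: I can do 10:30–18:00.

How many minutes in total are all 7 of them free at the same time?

Luca ∩ Jonas: 10:45-12:45, 13:00-15:00, 15:15-16:45.
Luca ∩ Jonas ∩ Pita: 10:45-12:45, 13:00-13:15, 14:00-15:00, 15:15-16:45.
Luca ∩ Jonas ∩ Pita ∩ Ugo: 10:45-12:45, 13:00-13:15, 14:00-15:00, 15:45-16:45.
Luca ∩ Jonas ∩ Pita ∩ Ugo ∩ Grace: 10:45-12:45, 13:00-13:15, 14:00-15:00, 16:15-16:45.
Luca ∩ Jonas ∩ Pita ∩ Ugo ∩ Grace ∩ Chen: 10:45-11:45, 12:00-12:45, 13:00-13:15, 14:00-15:00, 16:15-16:45.
Luca ∩ Jonas ∩ Pita ∩ Ugo ∩ Grace ∩ Chen ∩ Oona: 10:45-11:45, 12:00-12:45, 13:00-13:15, 14:00-15:00, 16:15-16:45.
Summing the common windows: 60 + 45 + 15 + 60 + 30 = 210 minutes.

210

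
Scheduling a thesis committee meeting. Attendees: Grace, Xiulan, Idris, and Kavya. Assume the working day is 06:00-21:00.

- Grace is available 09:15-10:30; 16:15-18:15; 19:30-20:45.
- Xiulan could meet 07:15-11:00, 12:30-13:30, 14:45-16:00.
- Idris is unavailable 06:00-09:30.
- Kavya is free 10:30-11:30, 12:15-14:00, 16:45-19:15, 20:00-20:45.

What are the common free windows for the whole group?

Grace free: 09:15-10:30, 16:15-18:15, 19:30-20:45.
Xiulan free: 07:15-11:00, 12:30-13:30, 14:45-16:00.
Idris free: 09:30-21:00 (invert busy blocks within the working day).
Kavya free: 10:30-11:30, 12:15-14:00, 16:45-19:15, 20:00-20:45.
Grace ∩ Xiulan: 09:15-10:30.
Grace ∩ Xiulan ∩ Idris: 09:30-10:30.
Grace ∩ Xiulan ∩ Idris ∩ Kavya: ∅.
There is no time when everyone is free.

none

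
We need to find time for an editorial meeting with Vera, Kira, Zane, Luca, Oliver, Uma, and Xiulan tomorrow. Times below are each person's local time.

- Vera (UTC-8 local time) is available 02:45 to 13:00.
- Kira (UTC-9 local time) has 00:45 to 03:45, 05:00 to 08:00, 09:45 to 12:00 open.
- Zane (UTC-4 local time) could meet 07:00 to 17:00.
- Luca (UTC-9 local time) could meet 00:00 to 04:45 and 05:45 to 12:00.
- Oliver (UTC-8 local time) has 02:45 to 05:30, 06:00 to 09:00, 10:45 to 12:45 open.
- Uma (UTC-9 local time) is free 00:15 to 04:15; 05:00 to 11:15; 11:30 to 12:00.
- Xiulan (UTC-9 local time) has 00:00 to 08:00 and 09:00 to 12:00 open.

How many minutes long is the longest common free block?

135

Vera in UTC: 10:45-21:00 (add 8h to convert from UTC-8).
Kira in UTC: 09:45-12:45, 14:00-17:00, 18:45-21:00 (add 9h to convert from UTC-9).
Zane in UTC: 11:00-21:00 (add 4h to convert from UTC-4).
Luca in UTC: 09:00-13:45, 14:45-21:00 (add 9h to convert from UTC-9).
Oliver in UTC: 10:45-13:30, 14:00-17:00, 18:45-20:45 (add 8h to convert from UTC-8).
Uma in UTC: 09:15-13:15, 14:00-20:15, 20:30-21:00 (add 9h to convert from UTC-9).
Xiulan in UTC: 09:00-17:00, 18:00-21:00 (add 9h to convert from UTC-9).
Vera ∩ Kira: 10:45-12:45, 14:00-17:00, 18:45-21:00.
Vera ∩ Kira ∩ Zane: 11:00-12:45, 14:00-17:00, 18:45-21:00.
Vera ∩ Kira ∩ Zane ∩ Luca: 11:00-12:45, 14:45-17:00, 18:45-21:00.
Vera ∩ Kira ∩ Zane ∩ Luca ∩ Oliver: 11:00-12:45, 14:45-17:00, 18:45-20:45.
Vera ∩ Kira ∩ Zane ∩ Luca ∩ Oliver ∩ Uma: 11:00-12:45, 14:45-17:00, 18:45-20:15, 20:30-20:45.
Vera ∩ Kira ∩ Zane ∩ Luca ∩ Oliver ∩ Uma ∩ Xiulan: 11:00-12:45, 14:45-17:00, 18:45-20:15, 20:30-20:45.
Those are the intersection windows.
The longest is 14:45-17:00 at 135 minutes.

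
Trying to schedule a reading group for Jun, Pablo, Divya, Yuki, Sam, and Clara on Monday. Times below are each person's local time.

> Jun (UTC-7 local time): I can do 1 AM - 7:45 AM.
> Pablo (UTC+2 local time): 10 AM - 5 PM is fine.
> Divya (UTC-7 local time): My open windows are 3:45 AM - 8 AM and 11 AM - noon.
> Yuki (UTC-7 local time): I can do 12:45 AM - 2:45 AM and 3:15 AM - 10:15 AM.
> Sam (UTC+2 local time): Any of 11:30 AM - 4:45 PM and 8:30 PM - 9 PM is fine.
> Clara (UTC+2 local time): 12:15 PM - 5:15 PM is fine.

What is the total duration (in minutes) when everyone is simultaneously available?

Jun in UTC: 08:00-14:45 (add 7h to convert from UTC-7).
Pablo in UTC: 08:00-15:00 (subtract 2h to convert from UTC+2).
Divya in UTC: 10:45-15:00, 18:00-19:00 (add 7h to convert from UTC-7).
Yuki in UTC: 07:45-09:45, 10:15-17:15 (add 7h to convert from UTC-7).
Sam in UTC: 09:30-14:45, 18:30-19:00 (subtract 2h to convert from UTC+2).
Clara in UTC: 10:15-15:15 (subtract 2h to convert from UTC+2).
Jun ∩ Pablo: 08:00-14:45.
Jun ∩ Pablo ∩ Divya: 10:45-14:45.
Jun ∩ Pablo ∩ Divya ∩ Yuki: 10:45-14:45.
Jun ∩ Pablo ∩ Divya ∩ Yuki ∩ Sam: 10:45-14:45.
Jun ∩ Pablo ∩ Divya ∩ Yuki ∩ Sam ∩ Clara: 10:45-14:45.
Those are the intersection windows.
That's a single block of 240 minutes.

240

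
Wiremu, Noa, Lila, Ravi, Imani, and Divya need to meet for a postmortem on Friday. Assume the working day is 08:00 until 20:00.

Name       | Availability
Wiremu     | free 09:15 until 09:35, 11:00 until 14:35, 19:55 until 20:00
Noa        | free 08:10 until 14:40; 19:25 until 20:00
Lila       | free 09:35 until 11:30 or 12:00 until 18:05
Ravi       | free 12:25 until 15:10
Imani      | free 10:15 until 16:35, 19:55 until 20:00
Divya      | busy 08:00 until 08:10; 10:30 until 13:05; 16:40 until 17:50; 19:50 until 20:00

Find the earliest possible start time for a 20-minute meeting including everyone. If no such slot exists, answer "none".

Wiremu free: 09:15-09:35, 11:00-14:35, 19:55-20:00.
Noa free: 08:10-14:40, 19:25-20:00.
Lila free: 09:35-11:30, 12:00-18:05.
Ravi free: 12:25-15:10.
Imani free: 10:15-16:35, 19:55-20:00.
Divya free: 08:10-10:30, 13:05-16:40, 17:50-19:50 (invert busy blocks within the working day).
Wiremu ∩ Noa: 09:15-09:35, 11:00-14:35, 19:55-20:00.
Wiremu ∩ Noa ∩ Lila: 11:00-11:30, 12:00-14:35.
Wiremu ∩ Noa ∩ Lila ∩ Ravi: 12:25-14:35.
Wiremu ∩ Noa ∩ Lila ∩ Ravi ∩ Imani: 12:25-14:35.
Wiremu ∩ Noa ∩ Lila ∩ Ravi ∩ Imani ∩ Divya: 13:05-14:35.
Those are the intersection windows.
The first common window of at least 20 minutes is 13:05-14:35, so the earliest start is 13:05.

13:05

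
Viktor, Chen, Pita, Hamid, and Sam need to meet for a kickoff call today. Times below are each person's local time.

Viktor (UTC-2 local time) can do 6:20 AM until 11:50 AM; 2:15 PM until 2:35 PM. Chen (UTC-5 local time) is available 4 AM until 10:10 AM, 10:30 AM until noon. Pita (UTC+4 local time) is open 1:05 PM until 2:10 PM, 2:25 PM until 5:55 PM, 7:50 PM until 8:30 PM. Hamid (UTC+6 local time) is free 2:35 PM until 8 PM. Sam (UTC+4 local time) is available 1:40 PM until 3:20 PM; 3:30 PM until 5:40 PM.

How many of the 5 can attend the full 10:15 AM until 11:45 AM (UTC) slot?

3

Viktor in UTC: 08:20-13:50, 16:15-16:35 (add 2h to convert from UTC-2).
Chen in UTC: 09:00-15:10, 15:30-17:00 (add 5h to convert from UTC-5).
Pita in UTC: 09:05-10:10, 10:25-13:55, 15:50-16:30 (subtract 4h to convert from UTC+4).
Hamid in UTC: 08:35-14:00 (subtract 6h to convert from UTC+6).
Sam in UTC: 09:40-11:20, 11:30-13:40 (subtract 4h to convert from UTC+4).
Viktor, Chen, and Hamid can make the full 10:15-11:45 slot — that's 3.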